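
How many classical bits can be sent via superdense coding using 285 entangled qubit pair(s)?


Superdense coding allows 2 classical bits per shared entangled pair.
285 pair(s) -> 2 * 285 = 570 classical bits

570


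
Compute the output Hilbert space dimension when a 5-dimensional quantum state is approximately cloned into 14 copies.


Output space = H^(tensor 14) where dim(H) = 5
dim = 5^14
= 25 (after 2 factors)
= 125 (after 3 factors)
= 625 (after 4 factors)
= 3125 (after 5 factors)
= 15625 (after 6 factors)
= 78125 (after 7 factors)
= 390625 (after 8 factors)
= 1953125 (after 9 factors)
= 9765625 (after 10 factors)
= 48828125 (after 11 factors)
= 244140625 (after 12 factors)
= 1220703125 (after 13 factors)
= 6103515625 (after 14 factors)
= 6103515625

6103515625


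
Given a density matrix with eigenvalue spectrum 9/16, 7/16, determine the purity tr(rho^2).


tr(rho^2) = sum of eigenvalues squared
= (9/16)^2 + (7/16)^2
= (81 + 49) / 256
= 130/256
= 0.5078

0.5078


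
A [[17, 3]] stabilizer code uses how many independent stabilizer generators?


For an [[n,k]] stabilizer code:
Number of stabilizer generators = n - k
= 17 - 3
= 14

14


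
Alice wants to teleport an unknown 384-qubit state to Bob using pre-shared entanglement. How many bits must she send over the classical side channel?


Quantum teleportation requires 2 classical bits per qubit teleported.
384 qubit(s) -> 2 * 384 = 768 classical bits

768


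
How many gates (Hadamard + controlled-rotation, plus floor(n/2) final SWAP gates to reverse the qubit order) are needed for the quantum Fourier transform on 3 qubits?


Hadamard gates: 3
Controlled rotations: n*(n-1)/2 = 3*2/2 = 3
SWAP gates: floor(n/2) = floor(3/2) = 1
Total = 3 + 3 + 1
= 7

7


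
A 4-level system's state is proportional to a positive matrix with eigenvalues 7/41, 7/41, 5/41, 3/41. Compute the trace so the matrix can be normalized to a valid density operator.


tr(M) = sum of eigenvalues
= 7/41 + 7/41 + 5/41 + 3/41
= 22/41
= 0.5366

0.5366


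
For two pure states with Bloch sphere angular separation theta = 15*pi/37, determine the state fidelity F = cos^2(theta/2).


For states separated by angle theta on Bloch sphere:
F = cos^2(theta/2)
theta = 15*pi/37 = 1.2736
theta/2 = 0.6368
cos(theta/2) = 0.8040
F = 0.6464

0.6464


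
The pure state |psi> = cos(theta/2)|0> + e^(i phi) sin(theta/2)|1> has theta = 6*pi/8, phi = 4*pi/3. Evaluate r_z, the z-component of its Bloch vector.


theta = 2.3562, phi = 4.1888
r_z = cos(theta) = -0.7071

-0.7071


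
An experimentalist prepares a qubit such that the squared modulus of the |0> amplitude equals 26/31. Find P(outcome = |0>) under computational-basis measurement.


|alpha|^2 = 26/31 = 0.8387
|beta|^2 = 1 - 26/31 = 5/31 = 0.1613
P(|0>) = |alpha|^2 = 0.8387

0.8387


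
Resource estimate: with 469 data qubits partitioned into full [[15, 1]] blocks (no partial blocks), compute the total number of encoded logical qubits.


Each code block uses 15 physical qubits for 1 logical qubit(s).
Number of complete blocks = floor(469 / 15) = 31
Logical qubits = 31 * 1
= 31

31


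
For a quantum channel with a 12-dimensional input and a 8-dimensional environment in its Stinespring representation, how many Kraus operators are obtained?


Tracing out the environment in an orthonormal basis {|i>_E} gives Kraus operators K_i = <i|_E U |0>_E.
Number of Kraus operators = dim(H_env) = d_env
= 8

8


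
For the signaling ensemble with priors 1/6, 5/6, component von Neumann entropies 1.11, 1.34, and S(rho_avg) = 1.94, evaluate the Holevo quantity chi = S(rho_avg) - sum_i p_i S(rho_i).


chi = S(rho) - sum_i p_i * S(rho_i)
Weighted entropy = 1/6 * 1.11 + 5/6 * 1.34
= 1.3017
chi = 1.94 - 1.3017
= 0.6383

0.6383


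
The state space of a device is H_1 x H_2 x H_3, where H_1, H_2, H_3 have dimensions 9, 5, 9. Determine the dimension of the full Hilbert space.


dim(H_1 x H_2 x H_3) = 9 * 5 * 9
= 45 * 9
= 405

405


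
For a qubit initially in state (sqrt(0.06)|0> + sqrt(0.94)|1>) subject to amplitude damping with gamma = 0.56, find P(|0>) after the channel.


For amplitude damping with parameter gamma on state sqrt(a)|0> + sqrt(b)|1>:
alpha^2 = 0.06, beta^2 = 0.94
P(|0>) = alpha^2 + gamma * beta^2
= 0.06 + 0.56 * 0.94
= 0.06 + 0.5264
= 0.5864

0.5864


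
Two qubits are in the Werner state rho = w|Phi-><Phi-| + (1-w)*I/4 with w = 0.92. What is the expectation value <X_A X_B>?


|Phi-> = (|00> - |11>)/sqrt(2)
For the pure Bell state, <X_A X_B> = -1 (Bell-state Pauli correlator).
The maximally-mixed part I/4 has tr(I/4 * P tensor P) = 0 for any traceless Pauli P.
So <X_A X_B>_rho = w * (-1) + (1 - w) * 0
= 0.92 * (-1)
= -0.9200

-0.9200


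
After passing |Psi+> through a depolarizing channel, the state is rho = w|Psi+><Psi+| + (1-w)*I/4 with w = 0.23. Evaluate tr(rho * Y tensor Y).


|Psi+> = (|01> + |10>)/sqrt(2)
For the pure Bell state, <Y_A Y_B> = +1 (Bell-state Pauli correlator).
The maximally-mixed part I/4 has tr(I/4 * P tensor P) = 0 for any traceless Pauli P.
So <Y_A Y_B>_rho = w * (+1) + (1 - w) * 0
= 0.23 * (+1)
= 0.2300

0.2300


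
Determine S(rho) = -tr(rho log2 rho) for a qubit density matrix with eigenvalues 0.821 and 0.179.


S = -p*log2(p) - (1-p)*log2(1-p)
p = 0.8210, 1-p = 0.1790
= -0.8210 * log2(0.8210) - 0.1790 * log2(0.1790)
= -(-0.2336) - (-0.4443)
= 0.6779

0.6779


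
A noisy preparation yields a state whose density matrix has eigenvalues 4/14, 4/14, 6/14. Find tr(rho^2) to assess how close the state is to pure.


tr(rho^2) = sum of eigenvalues squared
= (4/14)^2 + (4/14)^2 + (6/14)^2
= (16 + 16 + 36) / 196
= 68/196
= 0.3469

0.3469


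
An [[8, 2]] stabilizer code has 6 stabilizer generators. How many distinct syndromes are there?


Each stabilizer generator gives a binary (+1 or -1) measurement outcome.
With 6 independent generators:
Total syndromes = 2^6
= 64

64


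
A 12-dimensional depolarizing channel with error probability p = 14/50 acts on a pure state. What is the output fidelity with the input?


F = (1-p) + p/d
= (1 - 0.2800) + 0.2800/12
= 0.7200 + 0.0233
= 0.7433

0.7433


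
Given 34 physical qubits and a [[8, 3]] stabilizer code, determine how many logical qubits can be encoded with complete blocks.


Each code block uses 8 physical qubits for 3 logical qubit(s).
Number of complete blocks = floor(34 / 8) = 4
Logical qubits = 4 * 3
= 12

12


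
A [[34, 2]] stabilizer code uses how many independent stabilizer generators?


For an [[n,k]] stabilizer code:
Number of stabilizer generators = n - k
= 34 - 2
= 32

32


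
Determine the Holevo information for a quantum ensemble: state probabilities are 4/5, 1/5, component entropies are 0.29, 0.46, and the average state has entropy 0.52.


chi = S(rho) - sum_i p_i * S(rho_i)
Weighted entropy = 4/5 * 0.29 + 1/5 * 0.46
= 0.3240
chi = 0.52 - 0.3240
= 0.1960

0.1960


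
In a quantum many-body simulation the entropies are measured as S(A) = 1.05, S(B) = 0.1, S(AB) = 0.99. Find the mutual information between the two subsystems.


I(A:B) = S(A) + S(B) - S(AB)
= 1.05 + 0.1 - 0.99
= 0.1600

0.1600


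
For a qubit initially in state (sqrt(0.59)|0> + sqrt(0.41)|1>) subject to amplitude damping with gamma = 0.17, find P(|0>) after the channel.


For amplitude damping with parameter gamma on state sqrt(a)|0> + sqrt(b)|1>:
alpha^2 = 0.59, beta^2 = 0.41
P(|0>) = alpha^2 + gamma * beta^2
= 0.59 + 0.17 * 0.41
= 0.59 + 0.0697
= 0.6597

0.6597


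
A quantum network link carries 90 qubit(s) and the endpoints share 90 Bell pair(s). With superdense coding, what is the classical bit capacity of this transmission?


Superdense coding allows 2 classical bits per shared entangled pair.
90 pair(s) -> 2 * 90 = 180 classical bits

180


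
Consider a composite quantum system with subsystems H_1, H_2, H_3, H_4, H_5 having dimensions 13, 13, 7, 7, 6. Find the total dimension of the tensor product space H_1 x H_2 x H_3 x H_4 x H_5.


dim(H_1 x H_2 x H_3 x H_4 x H_5) = 13 * 13 * 7 * 7 * 6
= 169 * 7 * 7 * 6
= 1183 * 7 * 6
= 8281 * 6
= 49686

49686


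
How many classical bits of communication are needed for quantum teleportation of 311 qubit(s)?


Quantum teleportation requires 2 classical bits per qubit teleported.
311 qubit(s) -> 2 * 311 = 622 classical bits

622


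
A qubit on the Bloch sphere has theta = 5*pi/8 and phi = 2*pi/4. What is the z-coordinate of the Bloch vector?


theta = 1.9635, phi = 1.5708
r_z = cos(theta) = -0.3827

-0.3827


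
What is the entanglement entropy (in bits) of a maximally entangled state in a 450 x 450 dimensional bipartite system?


For a maximally entangled state in d x d:
S = log2(d) = log2(450)
= 8.8138

8.8138


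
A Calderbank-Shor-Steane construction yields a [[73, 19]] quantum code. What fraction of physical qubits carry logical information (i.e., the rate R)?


Code rate R = k/n
= 19/73
= 0.2603

0.2603


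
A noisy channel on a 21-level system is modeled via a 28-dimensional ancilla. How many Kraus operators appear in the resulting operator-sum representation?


Tracing out the environment in an orthonormal basis {|i>_E} gives Kraus operators K_i = <i|_E U |0>_E.
Number of Kraus operators = dim(H_env) = d_env
= 28

28


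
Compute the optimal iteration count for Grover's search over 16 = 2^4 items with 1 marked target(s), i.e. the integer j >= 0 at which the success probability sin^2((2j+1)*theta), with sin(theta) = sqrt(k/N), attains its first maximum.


After j Grover iterations the success probability is P(j) = sin^2((2j+1)*theta), where sin(theta) = sqrt(k/N).
N = 2^4 = 16, k = 1
sin(theta) = sqrt(k/N) = 0.25
theta = arcsin(sqrt(k/N)) = 0.2526802551 rad
P(j) reaches its first maximum when (2j+1)*theta is as close as possible to pi/2, i.e. j = round(pi/(4*theta) - 1/2).
pi/(4*theta) - 1/2 = 2.6083
(For comparison, the common estimate pi/4 * sqrt(N/k) = 3.1416; the exact maximiser is used here.)
Optimal iterations = 3

3


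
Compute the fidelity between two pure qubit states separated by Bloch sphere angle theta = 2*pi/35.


For states separated by angle theta on Bloch sphere:
F = cos^2(theta/2)
theta = 2*pi/35 = 0.1795
theta/2 = 0.0898
cos(theta/2) = 0.9960
F = 0.9920

0.9920


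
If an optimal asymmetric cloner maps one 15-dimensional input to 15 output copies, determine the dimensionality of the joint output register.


Output space = H^(tensor 15) where dim(H) = 15
dim = 15^15
= 225 (after 2 factors)
= 3375 (after 3 factors)
= 50625 (after 4 factors)
= 759375 (after 5 factors)
= 11390625 (after 6 factors)
= 170859375 (after 7 factors)
= 2562890625 (after 8 factors)
= 38443359375 (after 9 factors)
= 576650390625 (after 10 factors)
= 8649755859375 (after 11 factors)
= 129746337890625 (after 12 factors)
= 1946195068359375 (after 13 factors)
= 29192926025390625 (after 14 factors)
= 437893890380859375 (after 15 factors)
= 437893890380859375

437893890380859375


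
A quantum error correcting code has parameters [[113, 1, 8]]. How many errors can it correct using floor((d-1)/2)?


Code parameters: [[113, 1, 8]], distance d = 8.
Number of correctable errors = floor((d-1)/2)
= floor((8 - 1)/2)
= floor(7/2)
= 3

3


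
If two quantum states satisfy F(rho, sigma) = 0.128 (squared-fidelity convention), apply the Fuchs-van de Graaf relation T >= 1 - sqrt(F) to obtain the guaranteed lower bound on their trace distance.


Fuchs-van de Graaf (squared-fidelity convention): 1 - sqrt(F) <= T <= sqrt(1 - F).
Lower bound: T >= 1 - sqrt(F)
sqrt(F) = sqrt(0.128) = 0.3578
T >= 1 - 0.3578
T >= 0.6422

0.6422


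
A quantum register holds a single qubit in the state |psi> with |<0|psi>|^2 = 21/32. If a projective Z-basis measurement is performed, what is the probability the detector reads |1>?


|alpha|^2 = 21/32 = 0.6562
|beta|^2 = 1 - 21/32 = 11/32 = 0.3438
P(|1>) = |beta|^2 = 0.3438

0.3438


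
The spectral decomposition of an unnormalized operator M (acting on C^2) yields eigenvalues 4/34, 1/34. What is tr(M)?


tr(M) = sum of eigenvalues
= 4/34 + 1/34
= 5/34
= 0.1471

0.1471


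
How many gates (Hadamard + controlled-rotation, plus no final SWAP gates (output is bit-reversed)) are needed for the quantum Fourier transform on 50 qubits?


Hadamard gates: 50
Controlled rotations: n*(n-1)/2 = 50*49/2 = 1225
SWAP gates: 0 (omitted)
Total = 50 + 1225
= 1275

1275


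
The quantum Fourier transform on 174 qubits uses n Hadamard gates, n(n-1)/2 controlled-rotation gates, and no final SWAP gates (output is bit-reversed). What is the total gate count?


Hadamard gates: 174
Controlled rotations: n*(n-1)/2 = 174*173/2 = 15051
SWAP gates: 0 (omitted)
Total = 174 + 15051
= 15225

15225


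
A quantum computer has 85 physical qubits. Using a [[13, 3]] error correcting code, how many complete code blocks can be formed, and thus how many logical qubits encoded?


Each code block uses 13 physical qubits for 3 logical qubit(s).
Number of complete blocks = floor(85 / 13) = 6
Logical qubits = 6 * 3
= 18

18


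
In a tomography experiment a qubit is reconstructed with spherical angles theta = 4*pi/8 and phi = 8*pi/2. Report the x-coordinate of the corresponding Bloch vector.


theta = 1.5708, phi = 12.5664
r_x = sin(theta)*cos(phi) = 1.0000 * 1.0000
r_x = 1.0000

1.0000


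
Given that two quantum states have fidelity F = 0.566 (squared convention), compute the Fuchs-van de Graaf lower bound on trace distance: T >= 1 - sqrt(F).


Fuchs-van de Graaf (squared-fidelity convention): 1 - sqrt(F) <= T <= sqrt(1 - F).
Lower bound: T >= 1 - sqrt(F)
sqrt(F) = sqrt(0.566) = 0.7523
T >= 1 - 0.7523
T >= 0.2477

0.2477


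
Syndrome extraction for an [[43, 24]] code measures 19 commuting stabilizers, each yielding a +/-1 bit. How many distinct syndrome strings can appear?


Each stabilizer generator gives a binary (+1 or -1) measurement outcome.
With 19 independent generators:
Total syndromes = 2^19
= 524288

524288


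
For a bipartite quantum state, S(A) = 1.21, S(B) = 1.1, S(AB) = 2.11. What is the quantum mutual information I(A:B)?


I(A:B) = S(A) + S(B) - S(AB)
= 1.21 + 1.1 - 2.11
= 0.2000

0.2000


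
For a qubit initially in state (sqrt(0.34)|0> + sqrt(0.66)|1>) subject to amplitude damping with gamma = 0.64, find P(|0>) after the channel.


For amplitude damping with parameter gamma on state sqrt(a)|0> + sqrt(b)|1>:
alpha^2 = 0.34, beta^2 = 0.66
P(|0>) = alpha^2 + gamma * beta^2
= 0.34 + 0.64 * 0.66
= 0.34 + 0.4224
= 0.7624

0.7624


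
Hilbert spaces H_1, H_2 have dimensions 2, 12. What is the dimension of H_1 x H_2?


dim(H_1 x H_2) = 2 * 12
= 24

24


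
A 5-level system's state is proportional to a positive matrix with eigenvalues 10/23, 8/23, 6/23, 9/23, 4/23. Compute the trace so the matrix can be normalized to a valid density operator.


tr(M) = sum of eigenvalues
= 10/23 + 8/23 + 6/23 + 9/23 + 4/23
= 37/23
= 1.6087

1.6087


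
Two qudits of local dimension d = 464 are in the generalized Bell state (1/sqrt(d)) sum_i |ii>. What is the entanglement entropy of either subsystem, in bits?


For a maximally entangled state in d x d:
S = log2(d) = log2(464)
= 8.8580

8.8580


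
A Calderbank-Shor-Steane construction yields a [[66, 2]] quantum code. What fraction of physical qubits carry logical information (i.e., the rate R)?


Code rate R = k/n
= 2/66
= 0.0303

0.0303


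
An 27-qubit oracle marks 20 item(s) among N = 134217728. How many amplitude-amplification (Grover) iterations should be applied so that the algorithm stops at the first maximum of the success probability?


After j Grover iterations the success probability is P(j) = sin^2((2j+1)*theta), where sin(theta) = sqrt(k/N).
N = 2^27 = 134217728, k = 20
sin(theta) = sqrt(k/N) = 0.0003860202222
theta = arcsin(sqrt(k/N)) = 0.0003860202318 rad
P(j) reaches its first maximum when (2j+1)*theta is as close as possible to pi/2, i.e. j = round(pi/(4*theta) - 1/2).
pi/(4*theta) - 1/2 = 2034.1036
(For comparison, the common estimate pi/4 * sqrt(N/k) = 2034.6037; the exact maximiser is used here.)
Optimal iterations = 2034

2034


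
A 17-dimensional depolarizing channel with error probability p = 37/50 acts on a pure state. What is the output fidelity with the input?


F = (1-p) + p/d
= (1 - 0.7400) + 0.7400/17
= 0.2600 + 0.0435
= 0.3035

0.3035


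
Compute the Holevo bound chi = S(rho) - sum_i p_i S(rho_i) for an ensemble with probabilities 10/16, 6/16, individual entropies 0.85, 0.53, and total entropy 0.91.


chi = S(rho) - sum_i p_i * S(rho_i)
Weighted entropy = 10/16 * 0.85 + 6/16 * 0.53
= 0.7300
chi = 0.91 - 0.7300
= 0.1800

0.1800


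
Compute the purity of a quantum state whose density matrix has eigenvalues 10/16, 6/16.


tr(rho^2) = sum of eigenvalues squared
= (10/16)^2 + (6/16)^2
= (100 + 36) / 256
= 136/256
= 0.5312

0.5312


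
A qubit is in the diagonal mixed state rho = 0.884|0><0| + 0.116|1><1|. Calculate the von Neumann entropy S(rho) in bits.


S = -p*log2(p) - (1-p)*log2(1-p)
p = 0.8840, 1-p = 0.1160
= -0.8840 * log2(0.8840) - 0.1160 * log2(0.1160)
= -(-0.1572) - (-0.3605)
= 0.5178

0.5178


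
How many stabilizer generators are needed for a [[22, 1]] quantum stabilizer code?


For an [[n,k]] stabilizer code:
Number of stabilizer generators = n - k
= 22 - 1
= 21

21


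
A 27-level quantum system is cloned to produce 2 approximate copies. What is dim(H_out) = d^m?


Output space = H^(tensor 2) where dim(H) = 27
dim = 27^2
= 729

729


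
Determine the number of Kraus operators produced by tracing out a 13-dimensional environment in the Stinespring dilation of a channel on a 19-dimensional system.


Tracing out the environment in an orthonormal basis {|i>_E} gives Kraus operators K_i = <i|_E U |0>_E.
Number of Kraus operators = dim(H_env) = d_env
= 13

13


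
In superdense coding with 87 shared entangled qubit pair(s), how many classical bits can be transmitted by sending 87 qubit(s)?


Superdense coding allows 2 classical bits per shared entangled pair.
87 pair(s) -> 2 * 87 = 174 classical bits

174


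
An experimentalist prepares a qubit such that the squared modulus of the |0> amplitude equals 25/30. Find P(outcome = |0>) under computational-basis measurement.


|alpha|^2 = 25/30 = 0.8333
|beta|^2 = 1 - 25/30 = 5/30 = 0.1667
P(|0>) = |alpha|^2 = 0.8333

0.8333


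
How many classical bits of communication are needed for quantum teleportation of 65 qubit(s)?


Quantum teleportation requires 2 classical bits per qubit teleported.
65 qubit(s) -> 2 * 65 = 130 classical bits

130


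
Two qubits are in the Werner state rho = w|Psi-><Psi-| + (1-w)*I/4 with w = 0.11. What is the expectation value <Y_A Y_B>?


|Psi-> = (|01> - |10>)/sqrt(2)
For the pure Bell state, <Y_A Y_B> = -1 (Bell-state Pauli correlator).
The maximally-mixed part I/4 has tr(I/4 * P tensor P) = 0 for any traceless Pauli P.
So <Y_A Y_B>_rho = w * (-1) + (1 - w) * 0
= 0.11 * (-1)
= -0.1100

-0.1100


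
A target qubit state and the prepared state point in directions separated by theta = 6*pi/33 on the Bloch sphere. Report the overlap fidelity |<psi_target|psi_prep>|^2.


For states separated by angle theta on Bloch sphere:
F = cos^2(theta/2)
theta = 6*pi/33 = 0.5712
theta/2 = 0.2856
cos(theta/2) = 0.9595
F = 0.9206

0.9206


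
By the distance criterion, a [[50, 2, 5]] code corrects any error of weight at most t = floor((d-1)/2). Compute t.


Code parameters: [[50, 2, 5]], distance d = 5.
Number of correctable errors = floor((d-1)/2)
= floor((5 - 1)/2)
= floor(4/2)
= 2

2


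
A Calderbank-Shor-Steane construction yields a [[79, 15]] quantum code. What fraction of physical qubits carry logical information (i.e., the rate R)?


Code rate R = k/n
= 15/79
= 0.1899

0.1899


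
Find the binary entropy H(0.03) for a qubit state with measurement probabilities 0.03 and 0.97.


S = -p*log2(p) - (1-p)*log2(1-p)
p = 0.0300, 1-p = 0.9700
= -0.0300 * log2(0.0300) - 0.9700 * log2(0.9700)
= -(-0.1518) - (-0.0426)
= 0.1944

0.1944


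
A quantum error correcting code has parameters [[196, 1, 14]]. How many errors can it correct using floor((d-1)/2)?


Code parameters: [[196, 1, 14]], distance d = 14.
Number of correctable errors = floor((d-1)/2)
= floor((14 - 1)/2)
= floor(13/2)
= 6

6


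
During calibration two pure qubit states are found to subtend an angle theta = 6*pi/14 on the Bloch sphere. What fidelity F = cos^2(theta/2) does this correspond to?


For states separated by angle theta on Bloch sphere:
F = cos^2(theta/2)
theta = 6*pi/14 = 1.3464
theta/2 = 0.6732
cos(theta/2) = 0.7818
F = 0.6113

0.6113


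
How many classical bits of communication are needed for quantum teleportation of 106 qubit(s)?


Quantum teleportation requires 2 classical bits per qubit teleported.
106 qubit(s) -> 2 * 106 = 212 classical bits

212


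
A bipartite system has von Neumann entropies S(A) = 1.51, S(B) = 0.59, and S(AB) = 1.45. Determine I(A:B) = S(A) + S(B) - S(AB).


I(A:B) = S(A) + S(B) - S(AB)
= 1.51 + 0.59 - 1.45
= 0.6500

0.6500


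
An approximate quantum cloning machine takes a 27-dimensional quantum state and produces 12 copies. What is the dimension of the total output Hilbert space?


Output space = H^(tensor 12) where dim(H) = 27
dim = 27^12
= 729 (after 2 factors)
= 19683 (after 3 factors)
= 531441 (after 4 factors)
= 14348907 (after 5 factors)
= 387420489 (after 6 factors)
= 10460353203 (after 7 factors)
= 282429536481 (after 8 factors)
= 7625597484987 (after 9 factors)
= 205891132094649 (after 10 factors)
= 5559060566555523 (after 11 factors)
= 150094635296999121 (after 12 factors)
= 150094635296999121

150094635296999121


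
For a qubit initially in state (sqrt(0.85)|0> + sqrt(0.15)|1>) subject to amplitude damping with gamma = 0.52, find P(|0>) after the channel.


For amplitude damping with parameter gamma on state sqrt(a)|0> + sqrt(b)|1>:
alpha^2 = 0.85, beta^2 = 0.15
P(|0>) = alpha^2 + gamma * beta^2
= 0.85 + 0.52 * 0.15
= 0.85 + 0.0780
= 0.9280

0.9280


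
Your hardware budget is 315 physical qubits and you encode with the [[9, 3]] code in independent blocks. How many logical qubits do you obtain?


Each code block uses 9 physical qubits for 3 logical qubit(s).
Number of complete blocks = floor(315 / 9) = 35
Logical qubits = 35 * 3
= 105

105


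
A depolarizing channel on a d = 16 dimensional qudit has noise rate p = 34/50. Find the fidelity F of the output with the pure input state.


F = (1-p) + p/d
= (1 - 0.6800) + 0.6800/16
= 0.3200 + 0.0425
= 0.3625

0.3625


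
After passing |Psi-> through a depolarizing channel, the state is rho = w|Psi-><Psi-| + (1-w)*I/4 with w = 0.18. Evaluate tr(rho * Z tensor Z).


|Psi-> = (|01> - |10>)/sqrt(2)
For the pure Bell state, <Z_A Z_B> = -1 (Bell-state Pauli correlator).
The maximally-mixed part I/4 has tr(I/4 * P tensor P) = 0 for any traceless Pauli P.
So <Z_A Z_B>_rho = w * (-1) + (1 - w) * 0
= 0.18 * (-1)
= -0.1800

-0.1800


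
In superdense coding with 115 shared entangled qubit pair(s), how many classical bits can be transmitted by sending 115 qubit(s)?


Superdense coding allows 2 classical bits per shared entangled pair.
115 pair(s) -> 2 * 115 = 230 classical bits

230


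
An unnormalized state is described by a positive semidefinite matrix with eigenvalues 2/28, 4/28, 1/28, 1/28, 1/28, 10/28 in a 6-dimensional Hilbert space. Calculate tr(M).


tr(M) = sum of eigenvalues
= 2/28 + 4/28 + 1/28 + 1/28 + 1/28 + 10/28
= 19/28
= 0.6786

0.6786


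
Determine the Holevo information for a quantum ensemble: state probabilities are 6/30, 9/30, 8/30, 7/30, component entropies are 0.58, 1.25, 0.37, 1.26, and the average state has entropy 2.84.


chi = S(rho) - sum_i p_i * S(rho_i)
Weighted entropy = 6/30 * 0.58 + 9/30 * 1.25 + 8/30 * 0.37 + 7/30 * 1.26
= 0.8837
chi = 2.84 - 0.8837
= 1.9563

1.9563


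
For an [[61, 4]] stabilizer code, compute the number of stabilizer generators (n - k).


For an [[n,k]] stabilizer code:
Number of stabilizer generators = n - k
= 61 - 4
= 57

57


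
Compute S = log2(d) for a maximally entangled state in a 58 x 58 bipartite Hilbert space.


For a maximally entangled state in d x d:
S = log2(d) = log2(58)
= 5.8580

5.8580


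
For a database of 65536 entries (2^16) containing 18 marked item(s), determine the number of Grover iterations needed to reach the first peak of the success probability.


After j Grover iterations the success probability is P(j) = sin^2((2j+1)*theta), where sin(theta) = sqrt(k/N).
N = 2^16 = 65536, k = 18
sin(theta) = sqrt(k/N) = 0.01657281518
theta = arcsin(sqrt(k/N)) = 0.01657357392 rad
P(j) reaches its first maximum when (2j+1)*theta is as close as possible to pi/2, i.e. j = round(pi/(4*theta) - 1/2).
pi/(4*theta) - 1/2 = 46.8886
(For comparison, the common estimate pi/4 * sqrt(N/k) = 47.3908; the exact maximiser is used here.)
Optimal iterations = 47

47


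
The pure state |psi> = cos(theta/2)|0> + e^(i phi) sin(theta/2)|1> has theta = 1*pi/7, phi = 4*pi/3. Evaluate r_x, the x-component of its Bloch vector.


theta = 0.4488, phi = 4.1888
r_x = sin(theta)*cos(phi) = 0.4339 * -0.5000
r_x = -0.2169

-0.2169


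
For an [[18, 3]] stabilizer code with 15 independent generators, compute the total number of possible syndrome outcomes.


Each stabilizer generator gives a binary (+1 or -1) measurement outcome.
With 15 independent generators:
Total syndromes = 2^15
= 32768

32768


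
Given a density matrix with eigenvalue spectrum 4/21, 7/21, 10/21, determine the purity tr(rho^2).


tr(rho^2) = sum of eigenvalues squared
= (4/21)^2 + (7/21)^2 + (10/21)^2
= (16 + 49 + 100) / 441
= 165/441
= 0.3741

0.3741


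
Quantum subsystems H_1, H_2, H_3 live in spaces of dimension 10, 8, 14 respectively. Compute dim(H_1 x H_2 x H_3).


dim(H_1 x H_2 x H_3) = 10 * 8 * 14
= 80 * 14
= 1120

1120


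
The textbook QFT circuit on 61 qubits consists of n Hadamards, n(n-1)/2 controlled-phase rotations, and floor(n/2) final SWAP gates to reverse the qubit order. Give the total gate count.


Hadamard gates: 61
Controlled rotations: n*(n-1)/2 = 61*60/2 = 1830
SWAP gates: floor(n/2) = floor(61/2) = 30
Total = 61 + 1830 + 30
= 1921

1921


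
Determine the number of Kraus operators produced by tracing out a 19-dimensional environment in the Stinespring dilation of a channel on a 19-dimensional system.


Tracing out the environment in an orthonormal basis {|i>_E} gives Kraus operators K_i = <i|_E U |0>_E.
Number of Kraus operators = dim(H_env) = d_env
= 19

19


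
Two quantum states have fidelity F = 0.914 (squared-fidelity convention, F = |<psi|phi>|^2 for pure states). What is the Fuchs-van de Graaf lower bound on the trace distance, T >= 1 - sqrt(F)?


Fuchs-van de Graaf (squared-fidelity convention): 1 - sqrt(F) <= T <= sqrt(1 - F).
Lower bound: T >= 1 - sqrt(F)
sqrt(F) = sqrt(0.914) = 0.9560
T >= 1 - 0.9560
T >= 0.0440

0.0440


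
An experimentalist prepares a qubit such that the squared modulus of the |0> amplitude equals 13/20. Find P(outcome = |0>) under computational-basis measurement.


|alpha|^2 = 13/20 = 0.6500
|beta|^2 = 1 - 13/20 = 7/20 = 0.3500
P(|0>) = |alpha|^2 = 0.6500

0.6500


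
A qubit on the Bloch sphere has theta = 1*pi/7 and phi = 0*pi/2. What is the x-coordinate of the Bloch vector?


theta = 0.4488, phi = 0.0000
r_x = sin(theta)*cos(phi) = 0.4339 * 1.0000
r_x = 0.4339

0.4339


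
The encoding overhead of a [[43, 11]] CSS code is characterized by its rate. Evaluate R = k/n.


Code rate R = k/n
= 11/43
= 0.2558

0.2558


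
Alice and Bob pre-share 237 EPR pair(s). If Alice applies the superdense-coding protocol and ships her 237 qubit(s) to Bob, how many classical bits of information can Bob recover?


Superdense coding allows 2 classical bits per shared entangled pair.
237 pair(s) -> 2 * 237 = 474 classical bits

474


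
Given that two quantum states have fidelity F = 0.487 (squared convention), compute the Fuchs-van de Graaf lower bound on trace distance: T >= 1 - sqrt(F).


Fuchs-van de Graaf (squared-fidelity convention): 1 - sqrt(F) <= T <= sqrt(1 - F).
Lower bound: T >= 1 - sqrt(F)
sqrt(F) = sqrt(0.487) = 0.6979
T >= 1 - 0.6979
T >= 0.3021

0.3021


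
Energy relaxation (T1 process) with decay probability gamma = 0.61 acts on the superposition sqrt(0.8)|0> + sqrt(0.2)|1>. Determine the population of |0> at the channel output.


For amplitude damping with parameter gamma on state sqrt(a)|0> + sqrt(b)|1>:
alpha^2 = 0.8, beta^2 = 0.2
P(|0>) = alpha^2 + gamma * beta^2
= 0.8 + 0.61 * 0.2
= 0.8 + 0.1220
= 0.9220

0.9220


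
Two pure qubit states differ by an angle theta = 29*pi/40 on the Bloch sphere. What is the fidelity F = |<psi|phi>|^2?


For states separated by angle theta on Bloch sphere:
F = cos^2(theta/2)
theta = 29*pi/40 = 2.2777
theta/2 = 1.1388
cos(theta/2) = 0.4187
F = 0.1753

0.1753


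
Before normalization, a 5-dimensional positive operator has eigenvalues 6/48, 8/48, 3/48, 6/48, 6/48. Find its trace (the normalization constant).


tr(M) = sum of eigenvalues
= 6/48 + 8/48 + 3/48 + 6/48 + 6/48
= 29/48
= 0.6042

0.6042


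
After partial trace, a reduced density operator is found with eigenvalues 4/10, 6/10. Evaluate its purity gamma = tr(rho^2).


tr(rho^2) = sum of eigenvalues squared
= (4/10)^2 + (6/10)^2
= (16 + 36) / 100
= 52/100
= 0.5200

0.5200


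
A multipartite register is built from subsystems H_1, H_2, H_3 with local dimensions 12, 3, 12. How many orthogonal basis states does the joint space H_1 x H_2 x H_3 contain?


dim(H_1 x H_2 x H_3) = 12 * 3 * 12
= 36 * 12
= 432

432


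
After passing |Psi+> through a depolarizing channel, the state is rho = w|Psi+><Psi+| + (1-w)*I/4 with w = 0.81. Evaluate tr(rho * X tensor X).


|Psi+> = (|01> + |10>)/sqrt(2)
For the pure Bell state, <X_A X_B> = +1 (Bell-state Pauli correlator).
The maximally-mixed part I/4 has tr(I/4 * P tensor P) = 0 for any traceless Pauli P.
So <X_A X_B>_rho = w * (+1) + (1 - w) * 0
= 0.81 * (+1)
= 0.8100

0.8100


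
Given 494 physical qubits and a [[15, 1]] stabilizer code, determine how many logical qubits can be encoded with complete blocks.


Each code block uses 15 physical qubits for 1 logical qubit(s).
Number of complete blocks = floor(494 / 15) = 32
Logical qubits = 32 * 1
= 32

32


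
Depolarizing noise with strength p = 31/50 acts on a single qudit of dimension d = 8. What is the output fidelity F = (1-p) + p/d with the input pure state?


F = (1-p) + p/d
= (1 - 0.6200) + 0.6200/8
= 0.3800 + 0.0775
= 0.4575

0.4575


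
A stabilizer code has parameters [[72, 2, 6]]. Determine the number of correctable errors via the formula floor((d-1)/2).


Code parameters: [[72, 2, 6]], distance d = 6.
Number of correctable errors = floor((d-1)/2)
= floor((6 - 1)/2)
= floor(5/2)
= 2

2


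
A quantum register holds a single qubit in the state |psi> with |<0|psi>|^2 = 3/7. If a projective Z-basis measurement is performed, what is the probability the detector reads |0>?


|alpha|^2 = 3/7 = 0.4286
|beta|^2 = 1 - 3/7 = 4/7 = 0.5714
P(|0>) = |alpha|^2 = 0.4286

0.4286


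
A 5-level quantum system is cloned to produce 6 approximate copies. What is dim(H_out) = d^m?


Output space = H^(tensor 6) where dim(H) = 5
dim = 5^6
= 25 (after 2 factors)
= 125 (after 3 factors)
= 625 (after 4 factors)
= 3125 (after 5 factors)
= 15625 (after 6 factors)
= 15625

15625


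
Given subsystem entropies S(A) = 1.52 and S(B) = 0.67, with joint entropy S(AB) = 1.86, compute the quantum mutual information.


I(A:B) = S(A) + S(B) - S(AB)
= 1.52 + 0.67 - 1.86
= 0.3300

0.3300


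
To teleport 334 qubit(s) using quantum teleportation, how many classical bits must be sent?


Quantum teleportation requires 2 classical bits per qubit teleported.
334 qubit(s) -> 2 * 334 = 668 classical bits

668


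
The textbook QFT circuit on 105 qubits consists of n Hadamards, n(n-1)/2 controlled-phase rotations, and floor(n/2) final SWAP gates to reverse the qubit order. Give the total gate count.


Hadamard gates: 105
Controlled rotations: n*(n-1)/2 = 105*104/2 = 5460
SWAP gates: floor(n/2) = floor(105/2) = 52
Total = 105 + 5460 + 52
= 5617

5617


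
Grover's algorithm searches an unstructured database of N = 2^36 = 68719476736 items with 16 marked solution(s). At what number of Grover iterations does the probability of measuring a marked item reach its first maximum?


After j Grover iterations the success probability is P(j) = sin^2((2j+1)*theta), where sin(theta) = sqrt(k/N).
N = 2^36 = 68719476736, k = 16
sin(theta) = sqrt(k/N) = 1.525878906e-05
theta = arcsin(sqrt(k/N)) = 1.525878906e-05 rad
P(j) reaches its first maximum when (2j+1)*theta is as close as possible to pi/2, i.e. j = round(pi/(4*theta) - 1/2).
pi/(4*theta) - 1/2 = 51471.3540
(For comparison, the common estimate pi/4 * sqrt(N/k) = 51471.8540; the exact maximiser is used here.)
Optimal iterations = 51471

51471


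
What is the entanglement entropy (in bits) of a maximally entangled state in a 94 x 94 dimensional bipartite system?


For a maximally entangled state in d x d:
S = log2(d) = log2(94)
= 6.5546

6.5546


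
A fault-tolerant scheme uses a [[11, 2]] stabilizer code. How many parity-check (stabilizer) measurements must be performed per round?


For an [[n,k]] stabilizer code:
Number of stabilizer generators = n - k
= 11 - 2
= 9

9


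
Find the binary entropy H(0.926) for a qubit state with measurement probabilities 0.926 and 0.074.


S = -p*log2(p) - (1-p)*log2(1-p)
p = 0.9260, 1-p = 0.0740
= -0.9260 * log2(0.9260) - 0.0740 * log2(0.0740)
= -(-0.1027) - (-0.2780)
= 0.3807

0.3807


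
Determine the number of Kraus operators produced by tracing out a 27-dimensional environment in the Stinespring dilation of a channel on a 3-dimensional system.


Tracing out the environment in an orthonormal basis {|i>_E} gives Kraus operators K_i = <i|_E U |0>_E.
Number of Kraus operators = dim(H_env) = d_env
= 27

27


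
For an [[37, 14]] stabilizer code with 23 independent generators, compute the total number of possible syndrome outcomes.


Each stabilizer generator gives a binary (+1 or -1) measurement outcome.
With 23 independent generators:
Total syndromes = 2^23
= 8388608

8388608


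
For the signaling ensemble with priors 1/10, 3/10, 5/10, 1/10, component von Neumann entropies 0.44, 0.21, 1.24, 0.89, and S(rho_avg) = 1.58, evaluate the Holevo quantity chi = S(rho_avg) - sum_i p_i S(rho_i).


chi = S(rho) - sum_i p_i * S(rho_i)
Weighted entropy = 1/10 * 0.44 + 3/10 * 0.21 + 5/10 * 1.24 + 1/10 * 0.89
= 0.8160
chi = 1.58 - 0.8160
= 0.7640

0.7640


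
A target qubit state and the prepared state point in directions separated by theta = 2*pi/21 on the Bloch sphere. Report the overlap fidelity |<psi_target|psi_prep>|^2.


For states separated by angle theta on Bloch sphere:
F = cos^2(theta/2)
theta = 2*pi/21 = 0.2992
theta/2 = 0.1496
cos(theta/2) = 0.9888
F = 0.9778

0.9778


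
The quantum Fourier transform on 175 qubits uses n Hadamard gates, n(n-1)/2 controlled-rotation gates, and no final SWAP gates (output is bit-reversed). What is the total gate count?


Hadamard gates: 175
Controlled rotations: n*(n-1)/2 = 175*174/2 = 15225
SWAP gates: 0 (omitted)
Total = 175 + 15225
= 15400

15400


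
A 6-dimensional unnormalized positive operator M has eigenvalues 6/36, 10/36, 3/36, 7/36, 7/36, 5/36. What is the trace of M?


tr(M) = sum of eigenvalues
= 6/36 + 10/36 + 3/36 + 7/36 + 7/36 + 5/36
= 38/36
= 1.0556

1.0556


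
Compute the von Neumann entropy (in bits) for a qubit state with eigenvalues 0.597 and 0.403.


S = -p*log2(p) - (1-p)*log2(1-p)
p = 0.5970, 1-p = 0.4030
= -0.5970 * log2(0.5970) - 0.4030 * log2(0.4030)
= -(-0.4443) - (-0.5284)
= 0.9727

0.9727


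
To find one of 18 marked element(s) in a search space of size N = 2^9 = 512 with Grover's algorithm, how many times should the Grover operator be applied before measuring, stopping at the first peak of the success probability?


After j Grover iterations the success probability is P(j) = sin^2((2j+1)*theta), where sin(theta) = sqrt(k/N).
N = 2^9 = 512, k = 18
sin(theta) = sqrt(k/N) = 0.1875
theta = arcsin(sqrt(k/N)) = 0.1886163862 rad
P(j) reaches its first maximum when (2j+1)*theta is as close as possible to pi/2, i.e. j = round(pi/(4*theta) - 1/2).
pi/(4*theta) - 1/2 = 3.6640
(For comparison, the common estimate pi/4 * sqrt(N/k) = 4.1888; the exact maximiser is used here.)
Optimal iterations = 4

4


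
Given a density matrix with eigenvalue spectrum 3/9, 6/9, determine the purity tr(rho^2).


tr(rho^2) = sum of eigenvalues squared
= (3/9)^2 + (6/9)^2
= (9 + 36) / 81
= 45/81
= 0.5556

0.5556


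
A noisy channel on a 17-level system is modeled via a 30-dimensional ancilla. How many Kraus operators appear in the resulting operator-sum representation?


Tracing out the environment in an orthonormal basis {|i>_E} gives Kraus operators K_i = <i|_E U |0>_E.
Number of Kraus operators = dim(H_env) = d_env
= 30

30


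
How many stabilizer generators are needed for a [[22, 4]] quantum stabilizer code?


For an [[n,k]] stabilizer code:
Number of stabilizer generators = n - k
= 22 - 4
= 18

18


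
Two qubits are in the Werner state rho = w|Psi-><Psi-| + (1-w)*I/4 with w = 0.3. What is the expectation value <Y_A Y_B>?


|Psi-> = (|01> - |10>)/sqrt(2)
For the pure Bell state, <Y_A Y_B> = -1 (Bell-state Pauli correlator).
The maximally-mixed part I/4 has tr(I/4 * P tensor P) = 0 for any traceless Pauli P.
So <Y_A Y_B>_rho = w * (-1) + (1 - w) * 0
= 0.3 * (-1)
= -0.3000

-0.3000


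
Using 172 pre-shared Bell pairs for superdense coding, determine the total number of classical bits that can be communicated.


Superdense coding allows 2 classical bits per shared entangled pair.
172 pair(s) -> 2 * 172 = 344 classical bits

344


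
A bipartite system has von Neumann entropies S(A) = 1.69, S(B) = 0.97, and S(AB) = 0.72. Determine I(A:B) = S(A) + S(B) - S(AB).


I(A:B) = S(A) + S(B) - S(AB)
= 1.69 + 0.97 - 0.72
= 1.9400

1.9400


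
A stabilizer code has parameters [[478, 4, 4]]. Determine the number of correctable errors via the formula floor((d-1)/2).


Code parameters: [[478, 4, 4]], distance d = 4.
Number of correctable errors = floor((d-1)/2)
= floor((4 - 1)/2)
= floor(3/2)
= 1

1


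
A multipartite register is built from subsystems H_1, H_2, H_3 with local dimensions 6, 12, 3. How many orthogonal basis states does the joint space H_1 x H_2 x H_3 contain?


dim(H_1 x H_2 x H_3) = 6 * 12 * 3
= 72 * 3
= 216

216


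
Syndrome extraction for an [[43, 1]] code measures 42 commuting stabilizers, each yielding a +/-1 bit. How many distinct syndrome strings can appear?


Each stabilizer generator gives a binary (+1 or -1) measurement outcome.
With 42 independent generators:
Total syndromes = 2^42
= 4398046511104

4398046511104


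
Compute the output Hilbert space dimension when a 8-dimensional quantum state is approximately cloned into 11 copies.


Output space = H^(tensor 11) where dim(H) = 8
dim = 8^11
= 64 (after 2 factors)
= 512 (after 3 factors)
= 4096 (after 4 factors)
= 32768 (after 5 factors)
= 262144 (after 6 factors)
= 2097152 (after 7 factors)
= 16777216 (after 8 factors)
= 134217728 (after 9 factors)
= 1073741824 (after 10 factors)
= 8589934592 (after 11 factors)
= 8589934592

8589934592


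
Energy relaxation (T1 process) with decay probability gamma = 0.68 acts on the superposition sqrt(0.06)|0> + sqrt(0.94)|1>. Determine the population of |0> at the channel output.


For amplitude damping with parameter gamma on state sqrt(a)|0> + sqrt(b)|1>:
alpha^2 = 0.06, beta^2 = 0.94
P(|0>) = alpha^2 + gamma * beta^2
= 0.06 + 0.68 * 0.94
= 0.06 + 0.6392
= 0.6992

0.6992


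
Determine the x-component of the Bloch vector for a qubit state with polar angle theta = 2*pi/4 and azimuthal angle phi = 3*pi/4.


theta = 1.5708, phi = 2.3562
r_x = sin(theta)*cos(phi) = 1.0000 * -0.7071
r_x = -0.7071

-0.7071
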